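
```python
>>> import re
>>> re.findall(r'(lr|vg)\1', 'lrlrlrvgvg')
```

['lr', 'vg']

The backreference `\1` re-matches whatever the first group consumed, character for character.
Walking the string: at [0:4] match 'lrlr', group 1 = 'lr'; at [6:10] match 'vgvg', group 1 = 'vg'.
Because there's exactly one group, `findall` drops the full match and keeps group 1 from each hit.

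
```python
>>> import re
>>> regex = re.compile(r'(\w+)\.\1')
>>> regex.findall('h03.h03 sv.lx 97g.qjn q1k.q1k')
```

['h03', 'q1k']

`\1` has to match the exact text group 1 already captured.
With a single group, `findall` returns only what that group captured — 2 items.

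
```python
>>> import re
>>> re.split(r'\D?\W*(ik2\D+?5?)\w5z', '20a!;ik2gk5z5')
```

This matches optionally a non-digit, then zero or more of a non-word character; then the literal 'ik2', then one or more of a non-digit (lazy), then optionally a literal '5' (captured); then a word character, then the literal '5z'.
Matches to split on: at [2:12] → 'a!;ik2gk5z'.
Because the pattern has a capturing group, `split` also inserts each captured text between the pieces.

['20', 'ik2g', '5']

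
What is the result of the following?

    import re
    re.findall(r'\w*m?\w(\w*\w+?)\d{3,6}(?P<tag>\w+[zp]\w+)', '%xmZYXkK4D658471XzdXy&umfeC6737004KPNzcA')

The pattern matches zero or more of a word character, then optionally the literal 'm', then a word character; then zero or more of a word character, then one or more of a word character (lazy) (captured); then 3 to 6 of a digit; then one or more of a word character, then one of [zp], then one or more of a word character (captured as 'tag').
Scanning left to right: at [1:21] match 'xmZYXkK4D658471XzdXy', groups = ('8', 'XzdXy'); at [22:40] match 'umfeC6737004KPNzcA', groups = ('7', 'KPNzcA').
`findall` packs the 2 group values into a tuple for every match.

[('8', 'XzdXy'), ('7', 'KPNzcA')]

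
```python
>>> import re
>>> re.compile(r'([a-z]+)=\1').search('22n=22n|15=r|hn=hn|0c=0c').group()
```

'hn=hn'

`\1` has to match the exact text group 1 already captured.
`re.search` scans for the first position where the pattern succeeds.
The match spans [13:18] → 'hn=hn'.
Captured: group 1 = 'hn'.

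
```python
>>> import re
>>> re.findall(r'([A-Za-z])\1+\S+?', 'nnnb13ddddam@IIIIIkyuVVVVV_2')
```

['n', 'd', 'I', 'V']

`\1` has to match the exact text group 1 already captured.
Scanning left to right: at [0:4] match 'nnnb', group 1 = 'n'; at [6:11] match 'dddda', group 1 = 'd'; at [13:19] match 'IIIIIk', group 1 = 'I'; at [21:27] match 'VVVVV_', group 1 = 'V'.
With a single group, `findall` returns only what that group captured — 4 items.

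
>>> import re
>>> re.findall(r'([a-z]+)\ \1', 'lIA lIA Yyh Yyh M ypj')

`\1` has to match the exact text group 1 already captured.
`findall` collects group 1 from each match (0 total).
Nothing in the string satisfies the pattern, so the list is empty.

[]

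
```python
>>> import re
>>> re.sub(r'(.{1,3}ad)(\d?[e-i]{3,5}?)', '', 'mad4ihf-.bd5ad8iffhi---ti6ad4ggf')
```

'-.hi---'

The `?` after the quantifier makes it lazy — it takes as little as possible before letting the rest of the pattern try.
Every occurrence is swapped for ''.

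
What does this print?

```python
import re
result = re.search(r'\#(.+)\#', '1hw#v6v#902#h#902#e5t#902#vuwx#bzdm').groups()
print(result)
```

('v6v#902#h#902#e5t#902#vuwx',)

The match spans [3:31] → '#v6v#902#h#902#e5t#902#vuwx#'.
Captured: group 1 = 'v6v#902#h#902#e5t#902#vuwx'.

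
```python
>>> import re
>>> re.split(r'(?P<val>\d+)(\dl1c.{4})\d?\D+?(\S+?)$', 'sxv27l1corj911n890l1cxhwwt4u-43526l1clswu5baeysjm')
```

['sxv27l1corj911n', '89', '0l1cxhww', '4u-43526l1clswu5baeysjm', '']

Pattern: one or more of a digit (captured as 'val'); then a digit, then the literal 'l1c', then exactly 4 of any character (captured); then optionally a digit; then one or more of a non-digit (lazy); then one or more of a non-whitespace character (lazy) (captured); then anchored at the end.
Matches to split on: at [15:49] → '890l1cxhwwt4u-43526l1clswu5baeysjm'.
With a capturing group present, the delimiter's captured portion is kept in the result list.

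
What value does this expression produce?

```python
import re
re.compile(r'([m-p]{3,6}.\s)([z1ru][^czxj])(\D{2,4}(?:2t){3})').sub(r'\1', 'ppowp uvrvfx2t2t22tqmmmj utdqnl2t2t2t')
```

'ppowp uvrvfx2t2t22tqmmmj '

This matches 3 to 6 of a character in [m-p], then any character, then whitespace (captured); then one of [z1ru], then any character except [czxj] (captured); then 2 to 4 of a non-digit, then the literal '2t' repeated 3 times (captured).
Each match is replaced using the text its own group 1 captured.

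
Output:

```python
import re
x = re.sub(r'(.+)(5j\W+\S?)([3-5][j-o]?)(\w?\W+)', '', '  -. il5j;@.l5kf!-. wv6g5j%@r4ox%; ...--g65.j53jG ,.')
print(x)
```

g65.j53jG ,.

This matches one or more of any character (captured); then the literal '5j', then one or more of a non-word character, then optionally a non-whitespace character (captured); then a character in [3-5], then optionally a character in [j-o] (captured); then optionally a word character, then one or more of a non-word character (captured).
Matches: at [0:40] → '  -. il5j;@.l5kf!-. wv6g5j%@r4ox%; ...--'.
Each match is replaced by ''.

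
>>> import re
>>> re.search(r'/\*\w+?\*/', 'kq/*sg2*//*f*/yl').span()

Unlike `match`, `search` isn't anchored — it looks for the pattern anywhere in the string.
The match spans [2:9] → '/*sg2*/'.

(2, 9)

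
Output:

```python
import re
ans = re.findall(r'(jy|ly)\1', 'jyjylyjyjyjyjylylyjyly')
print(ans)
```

['jy', 'jy', 'jy', 'ly']

`\1` is not a pattern — it's the concrete string captured by group 1, re-applied verbatim.
Walking the string: at [0:4] match 'jyjy', group 1 = 'jy'; at [6:10] match 'jyjy', group 1 = 'jy'; at [10:14] match 'jyjy', group 1 = 'jy'; at [14:18] match 'lyly', group 1 = 'ly'.
One capturing group, so `findall` returns just the captured substring from each match — 4 in all.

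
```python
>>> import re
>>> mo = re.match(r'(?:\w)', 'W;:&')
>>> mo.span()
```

The pattern matches a word character (non-capturing group).
`re.match` only tries the pattern at the start of the string.
The match spans [0:1] → 'W'.

(0, 1)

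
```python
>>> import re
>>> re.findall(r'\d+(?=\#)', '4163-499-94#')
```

Because the assertion is zero-width, the text it checks is not consumed and won't appear in the result.
Matches: at [9:11] → '94'.
`findall` yields the raw match text (1 of them) because the pattern has no groups.

['94']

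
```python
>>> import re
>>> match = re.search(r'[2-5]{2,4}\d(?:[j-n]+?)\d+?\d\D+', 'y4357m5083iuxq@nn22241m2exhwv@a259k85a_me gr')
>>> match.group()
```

'4357m5083iuxq@nn'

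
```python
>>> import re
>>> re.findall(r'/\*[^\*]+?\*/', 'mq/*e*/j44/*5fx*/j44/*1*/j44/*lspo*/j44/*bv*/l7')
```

With no groups in the pattern, `findall` gives back each whole match — 5 here.

['/*e*/', '/*5fx*/', '/*1*/', '/*lspo*/', '/*bv*/']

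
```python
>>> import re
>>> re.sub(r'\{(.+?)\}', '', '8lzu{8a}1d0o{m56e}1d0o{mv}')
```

'8lzu1d0o1d0o'

Each match is replaced by ''.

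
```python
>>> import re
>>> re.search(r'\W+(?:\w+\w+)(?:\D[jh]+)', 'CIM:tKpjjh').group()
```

':tKpjjh'

The match spans [3:10] → ':tKpjjh'.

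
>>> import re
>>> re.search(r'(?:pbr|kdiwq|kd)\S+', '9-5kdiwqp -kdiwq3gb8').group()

The match spans [3:9] → 'kdiwqp'.

'kdiwqp'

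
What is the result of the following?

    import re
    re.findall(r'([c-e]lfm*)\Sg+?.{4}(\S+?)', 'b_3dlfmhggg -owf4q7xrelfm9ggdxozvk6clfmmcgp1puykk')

The `?` after the quantifier makes it lazy — it takes as little as possible before letting the rest of the pattern try.
2 groups means each result is a tuple of 2 captured strings — 3 here.

[('dlfm', 'o'), ('elfm', 'z'), ('clfmm', 'y')]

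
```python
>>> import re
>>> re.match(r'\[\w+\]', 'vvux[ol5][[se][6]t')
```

None

With `match`, the pattern is implicitly anchored at the beginning.
Here the string doesn't start with a match, so the call returns None.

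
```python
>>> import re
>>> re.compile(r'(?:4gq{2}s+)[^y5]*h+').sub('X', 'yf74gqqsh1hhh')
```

'yf7X'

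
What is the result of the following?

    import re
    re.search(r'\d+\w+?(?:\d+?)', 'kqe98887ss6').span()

The pattern matches one or more of a digit, then one or more of a word character (lazy); then one or more of a digit (lazy) (non-capturing group).
The match spans [3:11] → '98887ss6'.

(3, 11)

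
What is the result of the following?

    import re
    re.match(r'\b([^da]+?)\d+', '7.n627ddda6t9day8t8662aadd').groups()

Pattern: a word boundary (`\b`, zero-width); then one or more of any character except [da] (lazy) (captured); then one or more of a digit.
The `?` after the quantifier makes it lazy — it takes as little as possible before letting the rest of the pattern try.
`re.match` only tries the pattern at the start of the string.
The match spans [0:6] → '7.n627'.
Captured: group 1 = '7.n'.

('7.n',)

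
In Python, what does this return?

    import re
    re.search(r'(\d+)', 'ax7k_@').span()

This matches one or more of a digit (captured).
`re.search` scans for the first position where the pattern succeeds.
The match spans [2:3] → '7'.
Captured: group 1 = '7'.

(2, 3)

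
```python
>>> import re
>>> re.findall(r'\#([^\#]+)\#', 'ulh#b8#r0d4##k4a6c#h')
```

['b8', 'k4a6c']

Scanning left to right: at [3:7] match '#b8#', group 1 = 'b8'; at [12:19] match '#k4a6c#', group 1 = 'k4a6c'.
One capturing group, so `findall` returns just the captured substring from each match — 2 in all.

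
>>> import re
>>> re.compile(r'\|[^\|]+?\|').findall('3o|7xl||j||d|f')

['|7xl|', '|j|', '|d|']

Since nothing is captured, `findall` lists the 3 matched substrings directly.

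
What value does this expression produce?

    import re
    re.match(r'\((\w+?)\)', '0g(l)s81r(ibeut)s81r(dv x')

`re.match` only tries the pattern at the start of the string.
Here the pattern fails at index 0, so the call returns None.

None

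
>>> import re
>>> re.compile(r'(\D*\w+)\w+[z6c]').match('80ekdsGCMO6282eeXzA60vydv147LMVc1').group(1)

'80ekdsGCMO6282eeXzA60vydv147LM'

The match spans [0:32] → '80ekdsGCMO6282eeXzA60vydv147LMVc'.
Captured: group 1 = '80ekdsGCMO6282eeXzA60vydv147LM'.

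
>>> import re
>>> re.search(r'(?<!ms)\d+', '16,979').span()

(0, 2)

The negative lookahead/lookbehind blocks any match where the forbidden context is present.
The match spans [0:2] → '16'.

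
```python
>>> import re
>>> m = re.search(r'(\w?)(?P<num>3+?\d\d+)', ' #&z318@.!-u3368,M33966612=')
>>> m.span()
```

(3, 7)

Pattern: optionally a word character (captured); then one or more of the literal '3' (lazy), then a digit, then one or more of a digit (captured as 'num').
`re.search` tries every starting position until one works.
The match spans [3:7] → 'z318'.
Captured: group 1 = 'z', group 2 = '318'.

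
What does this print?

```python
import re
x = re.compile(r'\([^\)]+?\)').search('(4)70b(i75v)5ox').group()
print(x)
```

Unlike `match`, `search` isn't anchored — it looks for the pattern anywhere in the string.
The match spans [0:3] → '(4)'.

(4)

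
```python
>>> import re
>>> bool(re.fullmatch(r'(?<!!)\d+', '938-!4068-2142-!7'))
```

False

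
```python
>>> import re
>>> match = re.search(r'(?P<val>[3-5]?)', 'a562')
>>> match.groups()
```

The match spans [0:0] → ''.
Captured: group 1 = ''.

('',)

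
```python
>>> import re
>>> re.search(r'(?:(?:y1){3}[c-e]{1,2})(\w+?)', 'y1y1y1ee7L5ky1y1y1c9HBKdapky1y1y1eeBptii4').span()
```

(0, 9)

Because the quantifier is non-greedy, it stops expanding at the earliest point where the rest of the pattern can succeed.
The match spans [0:9] → 'y1y1y1ee7'.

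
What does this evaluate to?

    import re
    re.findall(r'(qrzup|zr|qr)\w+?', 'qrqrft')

['qr']

`findall` collects group 1 from the one match (1 total).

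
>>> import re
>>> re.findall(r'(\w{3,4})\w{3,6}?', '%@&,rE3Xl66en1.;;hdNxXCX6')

['rE3X', 'hdNx']

One capturing group, so `findall` returns just the captured substring from each match — 2 in all.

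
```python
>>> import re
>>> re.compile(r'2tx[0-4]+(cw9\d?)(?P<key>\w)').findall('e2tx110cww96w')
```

Pattern: the literal '2tx', then one or more of a character in [0-4]; then the literal 'cw9', then optionally a digit (captured); then a word character (captured as 'key').
`findall` packs the 2 group values into a tuple for every match.
Nothing in the string satisfies the pattern, so the list is empty.

[]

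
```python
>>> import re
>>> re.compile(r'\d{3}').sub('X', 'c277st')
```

'cXst'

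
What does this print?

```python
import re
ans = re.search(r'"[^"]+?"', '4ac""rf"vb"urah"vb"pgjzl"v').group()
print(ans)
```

"rf"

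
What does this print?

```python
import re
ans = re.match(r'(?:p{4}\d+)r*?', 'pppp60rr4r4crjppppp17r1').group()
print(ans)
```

pppp60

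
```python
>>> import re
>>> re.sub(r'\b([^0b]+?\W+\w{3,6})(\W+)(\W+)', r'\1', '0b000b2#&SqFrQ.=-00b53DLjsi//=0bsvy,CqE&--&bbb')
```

This matches a word boundary (`\b`, zero-width); then one or more of any character except [0b] (lazy), then one or more of a non-word character, then 3 to 6 of a word character (captured); then one or more of a non-word character (captured); then one or more of a non-word character (captured).
Matches: at [7:17] → '#&SqFrQ.=-'.
The replacement refers to a captured group, so each match is rewritten using its own captured text.

'0b000b2#&SqFrQ00b53DLjsi//=0bsvy,CqE&--&bbb'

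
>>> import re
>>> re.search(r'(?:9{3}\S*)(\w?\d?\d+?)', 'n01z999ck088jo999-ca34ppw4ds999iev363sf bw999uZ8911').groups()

The match spans [4:37] → '999ck088jo999-ca34ppw4ds999iev363'.
Captured: group 1 = '3'.

('3',)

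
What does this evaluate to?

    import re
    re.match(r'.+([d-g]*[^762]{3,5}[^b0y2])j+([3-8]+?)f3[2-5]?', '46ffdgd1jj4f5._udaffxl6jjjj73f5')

The pattern matches one or more of any character; then zero or more of a character in [d-g], then 3 to 5 of any character except [762], then any character except [b0y2] (captured); then one or more of a literal 'j'; then one or more of a character in [3-8] (lazy) (captured); then the literal 'f3', then optionally a character in [2-5].
`match` is anchored at position 0; if the pattern doesn't fit there, it returns None.
Here position 0 doesn't satisfy it, so the call returns None.

None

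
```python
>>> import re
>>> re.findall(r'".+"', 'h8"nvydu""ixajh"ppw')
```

Walking the string: at [2:16] → '"nvydu""ixajh"'.
No capturing groups, so `findall` returns the 1 full match string.

['"nvydu""ixajh"']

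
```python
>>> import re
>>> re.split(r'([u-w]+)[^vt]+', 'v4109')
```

This matches one or more of a character in [u-w] (captured); then one or more of any character except [vt].
Matches to split on: at [0:5] → 'v4109'.
The group in the pattern means `split` returns the separators' captures alongside the pieces.

['', 'v', '']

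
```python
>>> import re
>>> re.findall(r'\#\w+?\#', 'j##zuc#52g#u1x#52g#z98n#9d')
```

['#zuc#', '#u1x#', '#z98n#']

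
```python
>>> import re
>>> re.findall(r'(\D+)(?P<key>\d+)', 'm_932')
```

[('m_', '932')]

Pattern: one or more of a non-digit (captured); then one or more of a digit (captured as 'key').
Matches: at [0:5] match 'm_932', groups = ('m_', '932').
With 2 capturing groups, `findall` returns a 2-tuple per match.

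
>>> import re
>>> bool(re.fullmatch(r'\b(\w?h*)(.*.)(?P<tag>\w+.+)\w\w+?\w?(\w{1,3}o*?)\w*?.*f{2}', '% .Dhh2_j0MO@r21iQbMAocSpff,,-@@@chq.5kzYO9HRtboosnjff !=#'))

Pattern: a word boundary (`\b`, zero-width); then optionally a word character, then zero or more of the literal 'h' (captured); then zero or more of any character, then any character (captured); then one or more of a word character, then one or more of any character (captured as 'tag'); then a word character, then one or more of a word character (lazy), then optionally a word character; then 1 to 3 of a word character, then zero or more of a literal 'o' (lazy) (captured); then zero or more of a word character (lazy), then zero or more of any character, then exactly 2 of the literal 'f'.
For `fullmatch`, every character of the input must be accounted for by the pattern.
Here the pattern can't cover the whole string, so the call returns None, and `bool(None)` is False.

False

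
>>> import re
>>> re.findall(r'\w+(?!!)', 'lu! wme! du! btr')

A negative assertion filters positions out without eating any characters.
Walking the string: at [0:1] → 'l'; at [4:6] → 'wm'; at [9:10] → 'd'; at [13:16] → 'btr'.
Since nothing is captured, `findall` lists the 4 matched substrings directly.

['l', 'wm', 'd', 'btr']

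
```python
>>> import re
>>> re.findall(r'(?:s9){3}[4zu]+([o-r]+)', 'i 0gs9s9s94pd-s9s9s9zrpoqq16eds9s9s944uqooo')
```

The pattern matches the literal 's9' repeated 3 times, then one or more of one of [4zu]; then one or more of a character in [o-r] (captured).
With a single group, `findall` returns only what that group captured — 3 items.

['p', 'rpoqq', 'qooo']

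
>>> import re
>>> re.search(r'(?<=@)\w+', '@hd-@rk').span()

(1, 3)

Because the assertion is zero-width, the text it checks is not consumed and won't appear in the result.
`re.search` scans for the first position where the pattern succeeds.
The match spans [1:3] → 'hd'.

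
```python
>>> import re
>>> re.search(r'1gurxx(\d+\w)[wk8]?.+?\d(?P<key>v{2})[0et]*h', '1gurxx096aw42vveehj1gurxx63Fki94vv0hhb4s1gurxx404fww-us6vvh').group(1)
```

This matches the literal '1gu', then the literal 'rxx'; then one or more of a digit, then a word character (captured); then optionally one of [wk8], then one or more of any character (lazy), then a digit; then exactly 2 of a literal 'v' (captured as 'key'); then zero or more of one of [0et], then a literal 'h'.
With the lazy modifier that quantifier settles for the fewest repetitions that let the rest of the pattern succeed (the atoms after it are unaffected and can still be greedy).
`re.search` scans for the first position where the pattern succeeds.
The match spans [0:18] → '1gurxx096aw42vveeh'.
Captured: group 1 = '096a', group 2 = 'vv'.

'096a'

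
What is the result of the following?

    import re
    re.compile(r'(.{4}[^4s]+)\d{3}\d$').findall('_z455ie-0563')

This matches exactly 4 of any character, then one or more of any character except [4s] (captured); then exactly 3 of a digit, then a digit; then anchored at the end.
Because there's exactly one group, `findall` drops the full match and keeps group 1 from the one hit.

['_z455ie-']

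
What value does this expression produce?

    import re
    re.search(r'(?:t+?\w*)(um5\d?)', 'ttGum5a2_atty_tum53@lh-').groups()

Pattern: one or more of a literal 't' (lazy), then zero or more of a word character (non-capturing group); then the literal 'um5', then optionally a digit (captured).
`re.search` tries every starting position until one works.
The match spans [0:19] → 'ttGum5a2_atty_tum53'.
Captured: group 1 = 'um53'.

('um53',)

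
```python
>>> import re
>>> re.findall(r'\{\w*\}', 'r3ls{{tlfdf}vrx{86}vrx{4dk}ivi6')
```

Walking the string: at [5:12] → '{tlfdf}'; at [15:19] → '{86}'; at [22:27] → '{4dk}'.
No capturing groups, so `findall` returns the 3 full match strings.

['{tlfdf}', '{86}', '{4dk}']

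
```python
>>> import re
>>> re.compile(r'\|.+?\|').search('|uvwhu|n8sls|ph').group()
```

'|uvwhu|'

With the lazy modifier that quantifier settles for the fewest repetitions that let the rest of the pattern succeed (the atoms after it are unaffected and can still be greedy).
`search` walks the string left to right and returns the first match it finds.
The match spans [0:7] → '|uvwhu|'.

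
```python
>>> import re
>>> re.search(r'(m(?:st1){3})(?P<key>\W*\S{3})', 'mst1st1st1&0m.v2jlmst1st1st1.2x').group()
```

The match spans [0:14] → 'mst1st1st1&0m.'.

'mst1st1st1&0m.'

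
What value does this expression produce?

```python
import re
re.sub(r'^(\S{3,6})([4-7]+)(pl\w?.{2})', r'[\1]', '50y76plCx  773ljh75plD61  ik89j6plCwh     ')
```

'[50y7] 773ljh75plD61  ik89j6plCwh     '

This matches anchored at the start of the string; then 3 to 6 of a non-whitespace character (captured); then one or more of a character in [4-7] (captured); then the literal 'pl', then optionally a word character, then exactly 2 of any character (captured).
Matches: at [0:10] → '50y76plCx '.
Each match is replaced using the text its own group 1 captured.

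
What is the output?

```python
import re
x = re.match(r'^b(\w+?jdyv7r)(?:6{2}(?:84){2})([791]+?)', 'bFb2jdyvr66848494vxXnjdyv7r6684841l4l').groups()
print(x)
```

('Fb2jdyvr66848494vxXnjdyv7r', '1')

Pattern: anchored at the start of the string; then a literal 'b'; then one or more of a word character (lazy), then the literal 'jdy', then the literal 'v7r' (captured); then exactly 2 of the literal '6', then the literal '84' repeated 2 times (non-capturing group); then one or more of one of [791] (lazy) (captured).
With `match`, the pattern is implicitly anchored at the beginning.
The match spans [0:34] → 'bFb2jdyvr66848494vxXnjdyv7r6684841'.
Captured: group 1 = 'Fb2jdyvr66848494vxXnjdyv7r', group 2 = '1'.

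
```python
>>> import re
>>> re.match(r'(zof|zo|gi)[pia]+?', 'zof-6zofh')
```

None

`re.match` won't scan ahead — the pattern has to work from the very first character.
Here position 0 doesn't satisfy it, so the call returns None.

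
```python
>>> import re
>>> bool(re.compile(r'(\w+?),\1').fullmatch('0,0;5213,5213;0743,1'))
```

False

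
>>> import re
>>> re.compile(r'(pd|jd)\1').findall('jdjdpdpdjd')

['jd', 'pd']

After group 1 captures some text, `\1` only succeeds where that same text appears again.
Matches: at [0:4] match 'jdjd', group 1 = 'jd'; at [4:8] match 'pdpd', group 1 = 'pd'.
One capturing group, so `findall` returns just the captured substring from each match — 2 in all.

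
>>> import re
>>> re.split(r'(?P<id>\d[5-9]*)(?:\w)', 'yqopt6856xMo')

['yqopt', '6856', 'Mo']

The pattern matches a digit, then zero or more of a character in [5-9] (captured as 'id'); then a word character (non-capturing group).
Matches to split on: at [5:10] → '6856x'.
`re.split` interleaves the captured-group text with the surrounding fragments.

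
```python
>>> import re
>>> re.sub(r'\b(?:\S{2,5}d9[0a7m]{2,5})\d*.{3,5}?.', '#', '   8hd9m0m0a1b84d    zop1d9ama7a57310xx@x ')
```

This matches a word boundary (`\b`, zero-width); then 2 to 5 of a non-whitespace character, then the literal 'd9', then 2 to 5 of one of [0a7m] (non-capturing group); then zero or more of a digit, then 3 to 5 of any character (lazy), then any character.
A non-greedy quantifier consumes as few characters as it can — just enough that the remainder of the pattern still matches from where it stops; whatever follows it matches normally.
Matches: at [3:17] → '8hd9m0m0a1b84d'; at [21:41] → 'zop1d9ama7a57310xx@x'.
`sub` substitutes '#' at each match site.

'   #    # '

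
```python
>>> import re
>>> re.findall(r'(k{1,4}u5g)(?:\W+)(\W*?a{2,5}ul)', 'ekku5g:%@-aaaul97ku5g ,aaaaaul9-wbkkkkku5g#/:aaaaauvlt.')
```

With 2 capturing groups, `findall` returns a 2-tuple per match.

[('kku5g', 'aaaul'), ('ku5g', 'aaaaaul')]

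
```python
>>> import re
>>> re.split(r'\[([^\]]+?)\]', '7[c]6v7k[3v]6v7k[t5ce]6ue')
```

['7', 'c', '6v7k', '3v', '6v7k', 't5ce', '6ue']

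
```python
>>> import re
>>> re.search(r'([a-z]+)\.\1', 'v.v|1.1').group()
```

`\1` is not a pattern — it's the concrete string captured by group 1, re-applied verbatim.
The match spans [0:3] → 'v.v'.

'v.v'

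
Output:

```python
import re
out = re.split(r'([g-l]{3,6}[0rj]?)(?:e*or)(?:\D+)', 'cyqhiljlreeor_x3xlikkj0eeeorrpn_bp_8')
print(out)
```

['cyq', 'hiljlr', '3x', 'likkj0', '8']

Pattern: 3 to 6 of a character in [g-l], then optionally one of [0rj] (captured); then zero or more of a literal 'e', then the literal 'or' (non-capturing group); then one or more of a non-digit (non-capturing group).
Matches to split on: at [3:15] → 'hiljlreeor_x'; at [17:35] → 'likkj0eeeorrpn_bp_'.
With a capturing group present, the delimiter's captured portion is kept in the result list.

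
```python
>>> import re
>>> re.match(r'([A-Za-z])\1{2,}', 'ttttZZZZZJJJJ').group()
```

'tttt'

A backreference is literal: `\1` must see the identical characters the first group matched.
`re.match` only tries the pattern at the start of the string.
The match spans [0:4] → 'tttt'.
Captured: group 1 = 't'.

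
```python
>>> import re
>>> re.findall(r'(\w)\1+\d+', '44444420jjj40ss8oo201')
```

`\1` is not a pattern — it's the concrete string captured by group 1, re-applied verbatim.
Matches: at [0:8] match '44444420', group 1 = '4'; at [8:13] match 'jjj40', group 1 = 'j'; at [13:16] match 'ss8', group 1 = 's'; at [16:21] match 'oo201', group 1 = 'o'.
With a single group, `findall` returns only what that group captured — 4 items.

['4', 'j', 's', 'o']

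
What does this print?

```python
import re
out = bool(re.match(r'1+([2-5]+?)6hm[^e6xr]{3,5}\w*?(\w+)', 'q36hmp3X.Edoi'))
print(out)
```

Pattern: one or more of a literal '1'; then one or more of a character in [2-5] (lazy) (captured); then the literal '6hm', then 3 to 5 of any character except [e6xr], then zero or more of a word character (lazy); then one or more of a word character (captured).
`match` is anchored at position 0; if the pattern doesn't fit there, it returns None.
Here position 0 doesn't satisfy it, so the call returns None, and `bool(None)` is False.

False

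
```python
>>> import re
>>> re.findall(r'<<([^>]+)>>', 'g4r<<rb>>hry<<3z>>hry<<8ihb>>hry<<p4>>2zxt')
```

['rb', '3z', '8ihb', 'p4']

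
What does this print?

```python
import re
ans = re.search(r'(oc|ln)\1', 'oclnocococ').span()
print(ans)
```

(4, 8)

After group 1 captures some text, `\1` only succeeds where that same text appears again.
The match spans [4:8] → 'ococ'.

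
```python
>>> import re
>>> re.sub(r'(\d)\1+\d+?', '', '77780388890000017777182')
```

`\1` has to match the exact text group 1 already captured.
Matches: at [0:4] → '7778'; at [6:10] → '8889'; at [10:16] → '000001'; at [16:21] → '77771'.
`sub` substitutes '' at each match site.

'0382'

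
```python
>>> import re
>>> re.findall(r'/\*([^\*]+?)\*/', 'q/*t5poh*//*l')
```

Walking the string: at [1:10] match '/*t5poh*/', group 1 = 't5poh'.
Because there's exactly one group, `findall` drops the full match and keeps group 1 from the one hit.

['t5poh']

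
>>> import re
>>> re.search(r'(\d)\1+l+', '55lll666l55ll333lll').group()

'55lll'

After group 1 captures some text, `\1` only succeeds where that same text appears again.
Unlike `match`, `search` isn't anchored — it looks for the pattern anywhere in the string.
The match spans [0:5] → '55lll'.
Captured: group 1 = '5'.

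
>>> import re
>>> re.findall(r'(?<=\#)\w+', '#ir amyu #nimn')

['ir', 'nimn']

The lookaround is zero-width — it requires the adjacent text to match without consuming it, so the asserted text isn't part of the match.
Since nothing is captured, `findall` lists the 2 matched substrings directly.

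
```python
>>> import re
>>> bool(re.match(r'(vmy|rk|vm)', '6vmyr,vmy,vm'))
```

False

`match` is anchored at position 0; if the pattern doesn't fit there, it returns None.
Here the pattern fails at index 0, so the call returns None, and `bool(None)` is False.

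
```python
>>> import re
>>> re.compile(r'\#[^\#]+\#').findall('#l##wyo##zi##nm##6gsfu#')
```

Walking the string: at [0:3] → '#l#'; at [3:8] → '#wyo#'; at [8:12] → '#zi#'; at [12:16] → '#nm#'; at [16:23] → '#6gsfu#'.
`findall` yields the raw match text (5 of them) because the pattern has no groups.

['#l#', '#wyo#', '#zi#', '#nm#', '#6gsfu#']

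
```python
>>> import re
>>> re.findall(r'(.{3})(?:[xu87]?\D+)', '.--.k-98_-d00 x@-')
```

['.--', '98_', '00 ']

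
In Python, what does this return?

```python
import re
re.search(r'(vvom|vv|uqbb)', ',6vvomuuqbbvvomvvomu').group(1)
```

Alternation tries branches left to right and keeps the first one that lets the overall match succeed at that position.
`re.search` tries every starting position until one works.
The match spans [2:6] → 'vvom'.
Captured: group 1 = 'vvom'.

'vvom'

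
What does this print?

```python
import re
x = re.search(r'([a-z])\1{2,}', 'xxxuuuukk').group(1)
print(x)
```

The backreference `\1` re-matches whatever the first group consumed, character for character.
`re.search` tries every starting position until one works.
The match spans [0:3] → 'xxx'.
Captured: group 1 = 'x'.

x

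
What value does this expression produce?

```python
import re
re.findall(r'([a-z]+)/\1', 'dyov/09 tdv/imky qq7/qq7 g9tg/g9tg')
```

['g']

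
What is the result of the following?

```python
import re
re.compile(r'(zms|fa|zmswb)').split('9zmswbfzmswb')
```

['9', 'zms', 'wbf', 'zms', 'wb']

Alternation tries branches left to right and keeps the first one that lets the overall match succeed at that position.
Matches to split on: at [1:4] → 'zms'; at [7:10] → 'zms'.
Because the pattern has a capturing group, `split` also inserts each captured text between the pieces.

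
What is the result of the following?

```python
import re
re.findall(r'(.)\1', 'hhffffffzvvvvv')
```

['h', 'f', 'f', 'f', 'v', 'v']

After group 1 captures some text, `\1` only succeeds where that same text appears again.
Walking the string: at [0:2] match 'hh', group 1 = 'h'; at [2:4] match 'ff', group 1 = 'f'; at [4:6] match 'ff', group 1 = 'f'; at [6:8] match 'ff', group 1 = 'f'; at [9:11] match 'vv', group 1 = 'v'; ….
Because there's exactly one group, `findall` drops the full match and keeps group 1 from each hit.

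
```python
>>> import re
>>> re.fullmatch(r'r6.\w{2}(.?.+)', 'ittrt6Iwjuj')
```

The pattern matches the literal 'r6', then any character, then exactly 2 of a word character; then optionally any character, then one or more of any character (captured).
`re.fullmatch` requires the pattern to consume the entire string.
Here the pattern can't cover the whole string, so the call returns None.

None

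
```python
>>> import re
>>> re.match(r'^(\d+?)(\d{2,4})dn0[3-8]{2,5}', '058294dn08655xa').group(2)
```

The match spans [0:13] → '058294dn08655'.
Captured: group 1 = '05', group 2 = '8294'.

'8294'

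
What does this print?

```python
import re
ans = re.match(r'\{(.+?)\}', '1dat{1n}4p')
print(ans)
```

None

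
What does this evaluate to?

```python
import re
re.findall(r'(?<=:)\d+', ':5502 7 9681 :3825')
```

['5502', '3825']

Lookahead/lookbehind check context without consuming it, so the matched span excludes the asserted characters.
Scanning left to right: at [1:5] → '5502'; at [14:18] → '3825'.
No capturing groups, so `findall` returns the 2 full match strings.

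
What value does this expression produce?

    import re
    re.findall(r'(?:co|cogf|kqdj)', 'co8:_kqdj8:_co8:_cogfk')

['co', 'kqdj', 'co', 'co']

`|` is ordered: at each position the engine commits to the first alternative that works.
With no groups in the pattern, `findall` gives back each whole match — 4 here.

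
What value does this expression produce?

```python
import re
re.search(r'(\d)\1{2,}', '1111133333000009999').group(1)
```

`\1` has to match the exact text group 1 already captured.
`re.search` scans for the first position where the pattern succeeds.
The match spans [0:5] → '11111'.
Captured: group 1 = '1'.

'1'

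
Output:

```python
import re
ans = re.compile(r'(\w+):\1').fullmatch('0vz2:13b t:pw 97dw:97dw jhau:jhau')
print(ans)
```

None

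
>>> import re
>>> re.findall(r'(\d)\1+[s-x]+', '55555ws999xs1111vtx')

['5', '9', '1']

`\1` is not a pattern — it's the concrete string captured by group 1, re-applied verbatim.
Scanning left to right: at [0:7] match '55555ws', group 1 = '5'; at [7:12] match '999xs', group 1 = '9'; at [12:19] match '1111vtx', group 1 = '1'.
Because there's exactly one group, `findall` drops the full match and keeps group 1 from each hit.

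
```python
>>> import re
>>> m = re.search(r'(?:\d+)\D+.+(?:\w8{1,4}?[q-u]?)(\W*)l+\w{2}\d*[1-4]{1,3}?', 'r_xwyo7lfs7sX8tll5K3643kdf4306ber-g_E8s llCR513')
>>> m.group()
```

'7lfs7sX8tll5K3643kdf4306ber-g_E8s llCR513'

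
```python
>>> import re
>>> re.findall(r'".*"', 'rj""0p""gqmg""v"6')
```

Since nothing is captured, `findall` lists the 1 matched substring directly.

['""0p""gqmg""v"']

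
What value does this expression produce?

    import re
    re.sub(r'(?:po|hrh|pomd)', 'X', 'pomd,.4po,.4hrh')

'Xmd,.4X,.4X'

The regex engine tests alternatives in the order written; an earlier branch that matches wins even if a later one would match more.
`sub` substitutes 'X' at each match site.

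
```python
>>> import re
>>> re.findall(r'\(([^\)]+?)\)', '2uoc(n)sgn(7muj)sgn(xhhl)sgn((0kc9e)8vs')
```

['n', '7muj', 'xhhl', '(0kc9e']

With a single group, `findall` returns only what that group captured — 4 items.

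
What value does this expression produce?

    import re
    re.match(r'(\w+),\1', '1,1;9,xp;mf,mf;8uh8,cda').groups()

('1',)

`\1` has to match the exact text group 1 already captured.
`match` is anchored at position 0; if the pattern doesn't fit there, it returns None.
The match spans [0:3] → '1,1'.
Captured: group 1 = '1'.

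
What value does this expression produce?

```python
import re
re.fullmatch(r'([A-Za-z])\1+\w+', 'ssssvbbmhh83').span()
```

`\1` has to match the exact text group 1 already captured.
`fullmatch` succeeds only if the pattern covers the string from start to end.
The match spans [0:12] → 'ssssvbbmhh83'.
Captured: group 1 = 's'.

(0, 12)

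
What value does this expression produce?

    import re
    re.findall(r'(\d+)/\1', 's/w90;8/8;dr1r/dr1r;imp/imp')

['8']

A backreference is literal: `\1` must see the identical characters the first group matched.
Scanning left to right: at [6:9] match '8/8', group 1 = '8'.
With a single group, `findall` returns only what that group captured — 1 item.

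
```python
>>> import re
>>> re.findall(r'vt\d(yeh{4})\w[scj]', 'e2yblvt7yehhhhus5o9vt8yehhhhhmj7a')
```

['yehhhh']

This matches the literal 'vt', then a digit; then the literal 'ye', then exactly 4 of the literal 'h' (captured); then a word character, then one of [scj].
Walking the string: at [5:16] match 'vt7yehhhhus', group 1 = 'yehhhh'.
`findall` collects group 1 from the one match (1 total).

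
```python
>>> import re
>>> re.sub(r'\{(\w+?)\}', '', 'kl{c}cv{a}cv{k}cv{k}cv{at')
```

Matches: at [2:5] → '{c}'; at [7:10] → '{a}'; at [12:15] → '{k}'; at [17:20] → '{k}'.
Every occurrence is swapped for ''.

'klcvcvcvcv{at'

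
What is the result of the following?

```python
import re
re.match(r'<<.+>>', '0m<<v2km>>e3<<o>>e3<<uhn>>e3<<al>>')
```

`re.match` won't scan ahead — the pattern has to work from the very first character.
Here the pattern fails at index 0, so the call returns None.

None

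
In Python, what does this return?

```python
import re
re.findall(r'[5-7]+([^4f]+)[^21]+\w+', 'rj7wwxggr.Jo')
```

['wwxggr.']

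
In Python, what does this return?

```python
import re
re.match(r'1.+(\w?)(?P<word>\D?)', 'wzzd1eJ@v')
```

None

`re.match` only tries the pattern at the start of the string.
Here the string doesn't start with a match, so the call returns None.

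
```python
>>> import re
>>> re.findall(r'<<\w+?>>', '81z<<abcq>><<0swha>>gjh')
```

['<<abcq>>', '<<0swha>>']

With no groups in the pattern, `findall` gives back each whole match — 2 here.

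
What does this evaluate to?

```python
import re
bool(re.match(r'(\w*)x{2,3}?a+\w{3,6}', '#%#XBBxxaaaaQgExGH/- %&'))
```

False

Pattern: zero or more of a word character (captured); then 2 to 3 of the literal 'x' (lazy), then one or more of the literal 'a', then 3 to 6 of a word character.
`match` is anchored at position 0; if the pattern doesn't fit there, it returns None.
Here the pattern fails at index 0, so the call returns None, and `bool(None)` is False.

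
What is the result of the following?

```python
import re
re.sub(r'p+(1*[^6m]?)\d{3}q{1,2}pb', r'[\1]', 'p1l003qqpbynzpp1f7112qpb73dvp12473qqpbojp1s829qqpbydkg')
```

'[1l]ynzpp1f7112qpb73dv[12]oj[1s]ydkg'

The pattern matches one or more of a literal 'p'; then zero or more of a literal '1', then optionally any character except [6m] (captured); then exactly 3 of a digit, then 1 to 2 of the literal 'q', then the literal 'pb'.
Matches: at [0:10] → 'p1l003qqpb'; at [28:38] → 'p12473qqpb'; at [40:50] → 'p1s829qqpb'.
`\1` in the replacement pulls in group 1's text for each match.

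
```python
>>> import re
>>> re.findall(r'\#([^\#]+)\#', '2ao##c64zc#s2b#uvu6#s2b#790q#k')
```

Scanning left to right: at [4:11] match '#c64zc#', group 1 = 'c64zc'; at [14:20] match '#uvu6#', group 1 = 'uvu6'; at [23:29] match '#790q#', group 1 = '790q'.
Because there's exactly one group, `findall` drops the full match and keeps group 1 from each hit.

['c64zc', 'uvu6', '790q']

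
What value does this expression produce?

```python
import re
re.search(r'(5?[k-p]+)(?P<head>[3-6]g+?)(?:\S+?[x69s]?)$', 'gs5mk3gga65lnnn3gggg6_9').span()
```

Pattern: optionally the literal '5', then one or more of a character in [k-p] (captured); then a character in [3-6], then one or more of a literal 'g' (lazy) (captured as 'head'); then one or more of a non-whitespace character (lazy), then optionally one of [x69s] (non-capturing group); then anchored at the end.
The match spans [2:23] → '5mk3gga65lnnn3gggg6_9'.

(2, 23)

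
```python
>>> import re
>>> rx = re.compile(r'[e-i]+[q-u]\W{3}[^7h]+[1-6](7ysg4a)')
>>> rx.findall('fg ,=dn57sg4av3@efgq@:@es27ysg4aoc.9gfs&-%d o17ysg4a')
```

['7ysg4a', '7ysg4a']

This matches one or more of a character in [e-i], then a character in [q-u]; then exactly 3 of a non-word character, then one or more of any character except [7h], then a character in [1-6]; then the literal '7ys', then the literal 'g4a' (captured).
One capturing group, so `findall` returns just the captured substring from each match — 2 in all.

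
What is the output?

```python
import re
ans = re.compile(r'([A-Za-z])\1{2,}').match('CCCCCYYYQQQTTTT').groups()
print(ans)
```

`\1` is not a pattern — it's the concrete string captured by group 1, re-applied verbatim.
`match` is anchored at position 0; if the pattern doesn't fit there, it returns None.
The match spans [0:5] → 'CCCCC'.
Captured: group 1 = 'C'.

('C',)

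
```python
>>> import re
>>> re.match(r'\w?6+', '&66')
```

None

`re.match` won't scan ahead — the pattern has to work from the very first character.
Here the string doesn't start with a match, so the call returns None.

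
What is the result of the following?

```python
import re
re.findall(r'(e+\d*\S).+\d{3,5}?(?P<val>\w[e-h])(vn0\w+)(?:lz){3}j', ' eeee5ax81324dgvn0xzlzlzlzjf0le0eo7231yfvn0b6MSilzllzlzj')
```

[('eeee5a', 'dg', 'vn0xz')]

This matches one or more of the literal 'e', then zero or more of a digit, then a non-whitespace character (captured); then one or more of any character, then 3 to 5 of a digit (lazy); then a word character, then a character in [e-h] (captured as 'val'); then the literal 'vn0', then one or more of a word character (captured); then the literal 'lz' repeated 3 times, then a literal 'j'.
Scanning left to right: at [1:27] match 'eeee5ax81324dgvn0xzlzlzlzj', groups = ('eeee5a', 'dg', 'vn0xz').
With 3 capturing groups, `findall` returns a 3-tuple per match.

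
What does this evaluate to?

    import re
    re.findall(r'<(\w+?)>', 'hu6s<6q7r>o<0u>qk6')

['6q7r', '0u']

`findall` collects group 1 from each match (2 total).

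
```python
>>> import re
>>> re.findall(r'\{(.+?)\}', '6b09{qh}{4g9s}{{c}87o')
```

A non-greedy quantifier consumes as few characters as it can — just enough that the remainder of the pattern still matches from where it stops; whatever follows it matches normally.
With a single group, `findall` returns only what that group captured — 3 items.

['qh', '4g9s', '{c']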